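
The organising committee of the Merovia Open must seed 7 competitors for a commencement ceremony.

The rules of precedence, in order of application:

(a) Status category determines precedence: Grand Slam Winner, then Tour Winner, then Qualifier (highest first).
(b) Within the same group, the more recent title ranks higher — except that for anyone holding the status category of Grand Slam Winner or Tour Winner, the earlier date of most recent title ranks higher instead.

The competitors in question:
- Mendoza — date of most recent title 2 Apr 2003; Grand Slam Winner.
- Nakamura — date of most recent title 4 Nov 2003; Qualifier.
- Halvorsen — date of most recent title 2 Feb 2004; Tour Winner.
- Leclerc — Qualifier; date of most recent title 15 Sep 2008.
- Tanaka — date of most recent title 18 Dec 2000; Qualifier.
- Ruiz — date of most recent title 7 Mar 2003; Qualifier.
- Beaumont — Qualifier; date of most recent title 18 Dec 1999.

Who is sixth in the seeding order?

By status category: Mendoza (Grand Slam Winner); then Halvorsen (Tour Winner); then Leclerc, Nakamura, Ruiz, Tanaka and Beaumont (Qualifier).
Among Leclerc, Nakamura, Ruiz, Tanaka and Beaumont, by date of most recent title (later first): Leclerc (15 Sep 2008) before Nakamura (4 Nov 2003) before Ruiz (7 Mar 2003) before Tanaka (18 Dec 2000) before Beaumont (18 Dec 1999).
Order: Mendoza, Halvorsen, Leclerc, Nakamura, Ruiz, Tanaka, Beaumont.

Tanaka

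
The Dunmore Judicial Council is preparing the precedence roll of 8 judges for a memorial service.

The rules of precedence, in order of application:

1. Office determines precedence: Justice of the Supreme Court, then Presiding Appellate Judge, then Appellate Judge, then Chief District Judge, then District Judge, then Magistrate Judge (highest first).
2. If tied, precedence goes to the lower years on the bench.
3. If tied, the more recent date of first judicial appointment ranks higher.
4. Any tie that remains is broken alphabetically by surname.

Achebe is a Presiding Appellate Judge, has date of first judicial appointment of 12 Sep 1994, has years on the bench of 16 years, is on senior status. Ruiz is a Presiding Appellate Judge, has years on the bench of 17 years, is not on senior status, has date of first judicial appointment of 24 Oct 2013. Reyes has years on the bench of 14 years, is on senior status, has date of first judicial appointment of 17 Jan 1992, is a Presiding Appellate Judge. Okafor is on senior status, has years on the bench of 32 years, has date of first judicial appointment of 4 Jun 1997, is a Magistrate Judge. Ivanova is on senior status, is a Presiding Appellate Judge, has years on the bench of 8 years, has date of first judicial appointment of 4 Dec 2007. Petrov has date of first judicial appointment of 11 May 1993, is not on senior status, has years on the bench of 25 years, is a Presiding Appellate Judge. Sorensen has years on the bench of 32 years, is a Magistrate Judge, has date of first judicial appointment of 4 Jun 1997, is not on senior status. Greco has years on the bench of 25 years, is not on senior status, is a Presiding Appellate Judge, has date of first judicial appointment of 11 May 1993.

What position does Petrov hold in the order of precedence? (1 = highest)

6

By office: Ivanova, Reyes, Achebe, Ruiz, Greco and Petrov (Presiding Appellate Judge); then Okafor and Sorensen (Magistrate Judge).
Among Ivanova, Reyes, Achebe, Ruiz, Greco and Petrov, by years on the bench (lower first): Ivanova (8 years) before Reyes (14 years) before Achebe (16 years) before Ruiz (17 years) before Greco and Petrov (25 years).
Greco and Petrov both have date of first judicial appointment 11 May 1993, so the next rule applies.
Among Greco and Petrov, alphabetically by surname: Greco before Petrov.
Okafor and Sorensen both have years on the bench 32 years, so the next rule applies.
Okafor and Sorensen both have date of first judicial appointment 4 Jun 1997, so the next rule applies.
Among Okafor and Sorensen, alphabetically by surname: Okafor before Sorensen.
Order: Ivanova, Reyes, Achebe, Ruiz, Greco, Petrov, Okafor, Sorensen. So position 6.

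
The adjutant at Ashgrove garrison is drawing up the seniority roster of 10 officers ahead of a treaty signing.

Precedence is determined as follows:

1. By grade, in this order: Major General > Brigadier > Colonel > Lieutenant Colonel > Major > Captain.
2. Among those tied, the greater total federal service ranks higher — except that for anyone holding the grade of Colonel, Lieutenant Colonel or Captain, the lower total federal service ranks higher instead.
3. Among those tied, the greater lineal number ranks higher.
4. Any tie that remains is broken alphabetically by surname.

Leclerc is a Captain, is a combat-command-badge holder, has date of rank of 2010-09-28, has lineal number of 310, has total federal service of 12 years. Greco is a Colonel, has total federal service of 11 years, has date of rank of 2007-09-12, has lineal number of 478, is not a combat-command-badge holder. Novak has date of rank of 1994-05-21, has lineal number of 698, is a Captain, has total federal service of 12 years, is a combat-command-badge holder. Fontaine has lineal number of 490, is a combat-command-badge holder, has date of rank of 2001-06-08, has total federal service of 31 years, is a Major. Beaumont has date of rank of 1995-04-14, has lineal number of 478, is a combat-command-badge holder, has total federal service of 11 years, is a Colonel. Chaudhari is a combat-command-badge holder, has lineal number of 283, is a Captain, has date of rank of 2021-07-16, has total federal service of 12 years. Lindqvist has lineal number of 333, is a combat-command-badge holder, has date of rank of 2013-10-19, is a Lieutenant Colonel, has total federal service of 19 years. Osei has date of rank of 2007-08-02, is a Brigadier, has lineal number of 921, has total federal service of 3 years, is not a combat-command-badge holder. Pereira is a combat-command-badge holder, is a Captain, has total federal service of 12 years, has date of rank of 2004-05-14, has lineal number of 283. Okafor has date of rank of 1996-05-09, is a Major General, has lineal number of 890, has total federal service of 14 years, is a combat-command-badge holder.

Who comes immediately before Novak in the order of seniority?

Fontaine

By grade: Okafor (Major General); then Osei (Brigadier); then Beaumont and Greco (Colonel); then Lindqvist (Lieutenant Colonel); then Fontaine (Major); then Novak, Leclerc, Chaudhari and Pereira (Captain).
Beaumont and Greco both have total federal service 11 years, so the next rule applies.
Beaumont and Greco both have lineal number 478, so the next rule applies.
Among Beaumont and Greco, alphabetically by surname: Beaumont before Greco.
Novak, Leclerc, Chaudhari and Pereira all have total federal service 12 years, so the next rule applies.
Among Novak, Leclerc, Chaudhari and Pereira, by lineal number (higher first): Novak (698) before Leclerc (310) before Chaudhari and Pereira (283).
Among Chaudhari and Pereira, alphabetically by surname: Chaudhari before Pereira.
Order: Okafor, Osei, Beaumont, Greco, Lindqvist, Fontaine, Novak, Leclerc, Chaudhari, Pereira.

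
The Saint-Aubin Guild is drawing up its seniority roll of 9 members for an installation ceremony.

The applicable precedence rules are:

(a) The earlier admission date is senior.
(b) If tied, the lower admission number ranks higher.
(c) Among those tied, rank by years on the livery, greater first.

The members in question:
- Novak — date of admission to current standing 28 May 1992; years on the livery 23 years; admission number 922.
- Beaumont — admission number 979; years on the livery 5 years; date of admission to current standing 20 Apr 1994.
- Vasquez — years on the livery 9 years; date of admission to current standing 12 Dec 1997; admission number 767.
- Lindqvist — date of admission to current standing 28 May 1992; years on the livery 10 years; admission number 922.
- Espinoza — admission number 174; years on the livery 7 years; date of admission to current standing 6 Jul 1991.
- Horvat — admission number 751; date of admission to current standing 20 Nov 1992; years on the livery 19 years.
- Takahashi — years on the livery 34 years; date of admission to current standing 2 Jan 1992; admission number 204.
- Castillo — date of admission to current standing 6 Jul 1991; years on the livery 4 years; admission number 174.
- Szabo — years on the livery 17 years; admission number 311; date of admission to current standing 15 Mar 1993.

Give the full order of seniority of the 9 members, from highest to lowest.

Espinoza, Castillo, Takahashi, Novak, Lindqvist, Horvat, Szabo, Beaumont, Vasquez

By date of admission to current standing (earlier first): Espinoza and Castillo (both 6 Jul 1991); then Takahashi (2 Jan 1992); then Novak and Lindqvist (both 28 May 1992); then Horvat (20 Nov 1992); then Szabo (15 Mar 1993); then Beaumont (20 Apr 1994); then Vasquez (12 Dec 1997).
Espinoza and Castillo both have admission number 174, so the next rule applies.
Among Espinoza and Castillo, by years on the livery (higher first): Espinoza (7 years) before Castillo (4 years).
Novak and Lindqvist both have admission number 922, so the next rule applies.
Among Novak and Lindqvist, by years on the livery (higher first): Novak (23 years) before Lindqvist (10 years).
Full order: Espinoza, Castillo, Takahashi, Novak, Lindqvist, Horvat, Szabo, Beaumont, Vasquez.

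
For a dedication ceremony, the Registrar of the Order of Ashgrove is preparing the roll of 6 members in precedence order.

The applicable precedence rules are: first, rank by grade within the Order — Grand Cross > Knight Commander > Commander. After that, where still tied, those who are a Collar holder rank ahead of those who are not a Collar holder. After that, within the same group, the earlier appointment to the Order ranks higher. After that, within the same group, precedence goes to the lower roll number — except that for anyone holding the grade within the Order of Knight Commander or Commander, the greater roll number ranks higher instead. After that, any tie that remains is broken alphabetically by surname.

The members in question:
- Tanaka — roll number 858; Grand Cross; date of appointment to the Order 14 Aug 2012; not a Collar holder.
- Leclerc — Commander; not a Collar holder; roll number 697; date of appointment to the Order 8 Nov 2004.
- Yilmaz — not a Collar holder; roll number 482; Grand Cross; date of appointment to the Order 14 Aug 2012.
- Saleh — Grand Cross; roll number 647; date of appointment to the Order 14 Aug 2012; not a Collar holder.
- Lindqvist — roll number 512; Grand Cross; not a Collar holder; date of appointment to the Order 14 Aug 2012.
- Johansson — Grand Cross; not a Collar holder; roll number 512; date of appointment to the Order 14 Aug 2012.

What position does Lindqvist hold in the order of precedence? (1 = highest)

3

By grade within the Order: Yilmaz, Johansson, Lindqvist, Saleh and Tanaka (Grand Cross); then Leclerc (Commander).
Yilmaz, Johansson, Lindqvist, Saleh and Tanaka are each not a Collar holder, so the next rule applies.
Yilmaz, Johansson, Lindqvist, Saleh and Tanaka all have date of appointment to the Order 14 Aug 2012, so the next rule applies.
Among Yilmaz, Johansson, Lindqvist, Saleh and Tanaka, by roll number (lower first): Yilmaz (482) before Johansson and Lindqvist (512) before Saleh (647) before Tanaka (858).
Among Johansson and Lindqvist, alphabetically by surname: Johansson before Lindqvist.
Order: Yilmaz, Johansson, Lindqvist, Saleh, Tanaka, Leclerc. So position 3.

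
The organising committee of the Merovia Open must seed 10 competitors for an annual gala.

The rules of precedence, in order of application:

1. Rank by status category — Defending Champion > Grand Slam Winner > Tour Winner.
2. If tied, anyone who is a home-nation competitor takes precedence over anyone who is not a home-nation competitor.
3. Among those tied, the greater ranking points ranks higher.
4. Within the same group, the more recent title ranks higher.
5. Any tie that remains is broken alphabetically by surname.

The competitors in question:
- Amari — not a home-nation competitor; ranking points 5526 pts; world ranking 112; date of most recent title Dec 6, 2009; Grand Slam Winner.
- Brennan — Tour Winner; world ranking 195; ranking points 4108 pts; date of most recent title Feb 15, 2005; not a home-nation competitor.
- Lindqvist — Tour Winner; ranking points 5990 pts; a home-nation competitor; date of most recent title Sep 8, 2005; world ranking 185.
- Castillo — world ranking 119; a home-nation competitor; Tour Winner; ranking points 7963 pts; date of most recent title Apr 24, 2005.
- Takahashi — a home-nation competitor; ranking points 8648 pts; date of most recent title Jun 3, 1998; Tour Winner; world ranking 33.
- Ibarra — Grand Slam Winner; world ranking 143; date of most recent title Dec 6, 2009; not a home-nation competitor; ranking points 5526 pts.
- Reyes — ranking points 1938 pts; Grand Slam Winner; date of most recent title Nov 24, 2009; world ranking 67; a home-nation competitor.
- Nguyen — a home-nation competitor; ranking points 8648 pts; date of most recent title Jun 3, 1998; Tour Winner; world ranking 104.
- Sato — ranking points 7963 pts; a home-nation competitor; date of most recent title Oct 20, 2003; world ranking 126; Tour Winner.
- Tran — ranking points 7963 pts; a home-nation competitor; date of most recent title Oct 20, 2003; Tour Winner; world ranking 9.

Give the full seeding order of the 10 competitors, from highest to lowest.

Reyes, Amari, Ibarra, Nguyen, Takahashi, Castillo, Sato, Tran, Lindqvist, Brennan

By status category: Reyes, Amari and Ibarra (Grand Slam Winner); then Nguyen, Takahashi, Castillo, Sato, Tran, Lindqvist and Brennan (Tour Winner).
Among Reyes, Amari and Ibarra, a home-nation competitor before not a home-nation competitor: Reyes (a home-nation competitor) before Amari and Ibarra (not a home-nation competitor).
Amari and Ibarra both have ranking points 5526 pts, so the next rule applies.
Amari and Ibarra both have date of most recent title Dec 6, 2009, so the next rule applies.
Among Amari and Ibarra, alphabetically by surname: Amari before Ibarra.
Among Nguyen, Takahashi, Castillo, Sato, Tran, Lindqvist and Brennan, a home-nation competitor before not a home-nation competitor: Nguyen, Takahashi, Castillo, Sato, Tran and Lindqvist (a home-nation competitor) before Brennan (not a home-nation competitor).
Among Nguyen, Takahashi, Castillo, Sato, Tran and Lindqvist, by ranking points (higher first): Nguyen and Takahashi (8648 pts) before Castillo, Sato and Tran (7963 pts) before Lindqvist (5990 pts).
Nguyen and Takahashi both have date of most recent title Jun 3, 1998, so the next rule applies.
Among Nguyen and Takahashi, alphabetically by surname: Nguyen before Takahashi.
Among Castillo, Sato and Tran, by date of most recent title (later first): Castillo (Apr 24, 2005) before Sato and Tran (Oct 20, 2003).
Among Sato and Tran, alphabetically by surname: Sato before Tran.
Full order: Reyes, Amari, Ibarra, Nguyen, Takahashi, Castillo, Sato, Tran, Lindqvist, Brennan.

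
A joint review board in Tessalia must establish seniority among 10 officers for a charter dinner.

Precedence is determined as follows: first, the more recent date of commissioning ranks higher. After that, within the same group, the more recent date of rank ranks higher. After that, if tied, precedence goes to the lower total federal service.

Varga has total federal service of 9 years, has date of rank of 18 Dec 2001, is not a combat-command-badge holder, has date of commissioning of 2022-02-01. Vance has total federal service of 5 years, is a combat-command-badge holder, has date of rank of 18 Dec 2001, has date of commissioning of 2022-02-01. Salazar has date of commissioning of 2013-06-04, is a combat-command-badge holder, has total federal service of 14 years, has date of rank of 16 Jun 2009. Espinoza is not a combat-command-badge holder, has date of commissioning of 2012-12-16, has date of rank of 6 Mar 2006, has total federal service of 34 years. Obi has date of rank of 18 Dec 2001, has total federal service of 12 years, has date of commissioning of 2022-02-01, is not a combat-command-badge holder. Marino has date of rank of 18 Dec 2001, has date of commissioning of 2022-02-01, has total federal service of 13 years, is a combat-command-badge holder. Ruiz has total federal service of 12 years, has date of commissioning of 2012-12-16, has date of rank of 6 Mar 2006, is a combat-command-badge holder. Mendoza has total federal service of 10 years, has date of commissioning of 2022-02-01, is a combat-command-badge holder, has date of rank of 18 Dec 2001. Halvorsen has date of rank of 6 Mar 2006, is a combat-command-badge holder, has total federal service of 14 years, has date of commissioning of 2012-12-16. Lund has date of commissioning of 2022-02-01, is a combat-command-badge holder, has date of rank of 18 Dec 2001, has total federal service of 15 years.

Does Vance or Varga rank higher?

Vance

By date of commissioning (later first): Vance, Varga, Mendoza, Obi, Marino and Lund (each 2022-02-01); then Salazar (2013-06-04); then Ruiz, Halvorsen and Espinoza (each 2012-12-16).
Vance, Varga, Mendoza, Obi, Marino and Lund all have date of rank 18 Dec 2001, so the next rule applies.
Among Vance, Varga, Mendoza, Obi, Marino and Lund, by total federal service (lower first): Vance (5 years) before Varga (9 years) before Mendoza (10 years) before Obi (12 years) before Marino (13 years) before Lund (15 years).
Ruiz, Halvorsen and Espinoza all have date of rank 6 Mar 2006, so the next rule applies.
Among Ruiz, Halvorsen and Espinoza, by total federal service (lower first): Ruiz (12 years) before Halvorsen (14 years) before Espinoza (34 years).
So Vance takes precedence.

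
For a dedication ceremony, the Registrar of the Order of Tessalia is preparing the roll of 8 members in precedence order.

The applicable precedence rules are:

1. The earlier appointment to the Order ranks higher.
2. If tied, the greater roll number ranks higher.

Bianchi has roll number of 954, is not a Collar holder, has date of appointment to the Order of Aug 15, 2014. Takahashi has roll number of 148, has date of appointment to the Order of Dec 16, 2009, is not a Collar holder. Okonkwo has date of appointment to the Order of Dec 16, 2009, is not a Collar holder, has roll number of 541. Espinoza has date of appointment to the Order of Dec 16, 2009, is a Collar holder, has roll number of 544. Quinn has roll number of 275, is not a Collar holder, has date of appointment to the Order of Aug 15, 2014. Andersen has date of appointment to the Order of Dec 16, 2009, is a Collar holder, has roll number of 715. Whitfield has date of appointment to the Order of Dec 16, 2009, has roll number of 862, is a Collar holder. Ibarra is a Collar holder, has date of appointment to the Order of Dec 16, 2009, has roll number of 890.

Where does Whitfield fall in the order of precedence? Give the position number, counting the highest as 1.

2

By date of appointment to the Order (earlier first): Ibarra, Whitfield, Andersen, Espinoza, Okonkwo and Takahashi (each Dec 16, 2009); then Bianchi and Quinn (both Aug 15, 2014).
Among Ibarra, Whitfield, Andersen, Espinoza, Okonkwo and Takahashi, by roll number (higher first): Ibarra (890) before Whitfield (862) before Andersen (715) before Espinoza (544) before Okonkwo (541) before Takahashi (148).
Among Bianchi and Quinn, by roll number (higher first): Bianchi (954) before Quinn (275).
Order: Ibarra, Whitfield, Andersen, Espinoza, Okonkwo, Takahashi, Bianchi, Quinn. So position 2.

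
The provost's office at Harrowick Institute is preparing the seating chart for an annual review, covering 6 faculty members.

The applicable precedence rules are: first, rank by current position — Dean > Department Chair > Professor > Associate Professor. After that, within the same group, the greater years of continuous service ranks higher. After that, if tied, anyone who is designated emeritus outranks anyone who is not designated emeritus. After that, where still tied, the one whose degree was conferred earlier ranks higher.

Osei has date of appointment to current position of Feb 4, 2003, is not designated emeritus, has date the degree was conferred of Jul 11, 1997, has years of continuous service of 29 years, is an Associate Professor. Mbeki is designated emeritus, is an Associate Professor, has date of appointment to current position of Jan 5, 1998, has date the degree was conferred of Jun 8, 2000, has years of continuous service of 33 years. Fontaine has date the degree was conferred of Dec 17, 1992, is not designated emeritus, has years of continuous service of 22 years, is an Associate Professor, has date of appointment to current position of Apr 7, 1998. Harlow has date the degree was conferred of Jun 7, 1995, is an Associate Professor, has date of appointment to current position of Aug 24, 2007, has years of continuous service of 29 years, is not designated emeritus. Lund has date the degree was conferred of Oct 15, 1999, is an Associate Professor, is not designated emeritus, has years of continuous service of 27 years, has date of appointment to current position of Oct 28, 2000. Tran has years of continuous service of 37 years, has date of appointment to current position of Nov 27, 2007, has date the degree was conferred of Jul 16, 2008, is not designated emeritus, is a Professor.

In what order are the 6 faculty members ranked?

Tran, Mbeki, Harlow, Osei, Lund, Fontaine

By current position: Tran (Professor); then Mbeki, Harlow, Osei, Lund and Fontaine (Associate Professor).
Among Mbeki, Harlow, Osei, Lund and Fontaine, by years of continuous service (higher first): Mbeki (33 years) before Harlow and Osei (29 years) before Lund (27 years) before Fontaine (22 years).
Harlow and Osei are each not designated emeritus, so the next rule applies.
Among Harlow and Osei, by date the degree was conferred (earlier first): Harlow (Jun 7, 1995) before Osei (Jul 11, 1997).
Full order: Tran, Mbeki, Harlow, Osei, Lund, Fontaine.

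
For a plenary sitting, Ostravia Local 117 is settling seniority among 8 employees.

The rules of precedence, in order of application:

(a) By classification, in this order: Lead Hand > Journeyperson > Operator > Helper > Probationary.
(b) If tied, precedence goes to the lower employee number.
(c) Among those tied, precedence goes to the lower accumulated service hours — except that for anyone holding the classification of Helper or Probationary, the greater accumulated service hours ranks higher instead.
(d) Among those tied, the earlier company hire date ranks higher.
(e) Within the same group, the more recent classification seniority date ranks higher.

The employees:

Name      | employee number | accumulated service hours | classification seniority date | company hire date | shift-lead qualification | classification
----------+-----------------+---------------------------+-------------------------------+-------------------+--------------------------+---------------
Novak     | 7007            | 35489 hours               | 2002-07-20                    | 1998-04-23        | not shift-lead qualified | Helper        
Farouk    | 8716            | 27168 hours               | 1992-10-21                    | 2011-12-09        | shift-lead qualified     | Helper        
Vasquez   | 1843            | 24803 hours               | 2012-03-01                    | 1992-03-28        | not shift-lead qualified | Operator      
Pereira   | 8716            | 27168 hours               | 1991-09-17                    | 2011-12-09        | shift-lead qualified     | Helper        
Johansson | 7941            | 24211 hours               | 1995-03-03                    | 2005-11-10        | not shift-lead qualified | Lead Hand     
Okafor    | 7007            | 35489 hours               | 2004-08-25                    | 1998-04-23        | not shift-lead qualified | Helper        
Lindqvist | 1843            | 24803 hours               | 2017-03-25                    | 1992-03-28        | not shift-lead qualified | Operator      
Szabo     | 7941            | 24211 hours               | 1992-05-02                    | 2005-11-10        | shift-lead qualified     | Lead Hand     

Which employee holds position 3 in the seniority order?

By classification: Johansson and Szabo (Lead Hand); then Lindqvist and Vasquez (Operator); then Okafor, Novak, Farouk and Pereira (Helper).
Johansson and Szabo both have employee number 7941, so the next rule applies.
Johansson and Szabo both have accumulated service hours 24211 hours, so the next rule applies.
Johansson and Szabo both have company hire date 2005-11-10, so the next rule applies.
Among Johansson and Szabo, by classification seniority date (later first): Johansson (1995-03-03) before Szabo (1992-05-02).
Lindqvist and Vasquez both have employee number 1843, so the next rule applies.
Lindqvist and Vasquez both have accumulated service hours 24803 hours, so the next rule applies.
Lindqvist and Vasquez both have company hire date 1992-03-28, so the next rule applies.
Among Lindqvist and Vasquez, by classification seniority date (later first): Lindqvist (2017-03-25) before Vasquez (2012-03-01).
Among Okafor, Novak, Farouk and Pereira, by employee number (lower first): Okafor and Novak (7007) before Farouk and Pereira (8716).
Okafor and Novak both have accumulated service hours 35489 hours, so the next rule applies.
Okafor and Novak both have company hire date 1998-04-23, so the next rule applies.
Among Okafor and Novak, by classification seniority date (later first): Okafor (2004-08-25) before Novak (2002-07-20).
Farouk and Pereira both have accumulated service hours 27168 hours, so the next rule applies.
Farouk and Pereira both have company hire date 2011-12-09, so the next rule applies.
Among Farouk and Pereira, by classification seniority date (later first): Farouk (1992-10-21) before Pereira (1991-09-17).
Order: Johansson, Szabo, Lindqvist, Vasquez, Okafor, Novak, Farouk, Pereira.

Lindqvist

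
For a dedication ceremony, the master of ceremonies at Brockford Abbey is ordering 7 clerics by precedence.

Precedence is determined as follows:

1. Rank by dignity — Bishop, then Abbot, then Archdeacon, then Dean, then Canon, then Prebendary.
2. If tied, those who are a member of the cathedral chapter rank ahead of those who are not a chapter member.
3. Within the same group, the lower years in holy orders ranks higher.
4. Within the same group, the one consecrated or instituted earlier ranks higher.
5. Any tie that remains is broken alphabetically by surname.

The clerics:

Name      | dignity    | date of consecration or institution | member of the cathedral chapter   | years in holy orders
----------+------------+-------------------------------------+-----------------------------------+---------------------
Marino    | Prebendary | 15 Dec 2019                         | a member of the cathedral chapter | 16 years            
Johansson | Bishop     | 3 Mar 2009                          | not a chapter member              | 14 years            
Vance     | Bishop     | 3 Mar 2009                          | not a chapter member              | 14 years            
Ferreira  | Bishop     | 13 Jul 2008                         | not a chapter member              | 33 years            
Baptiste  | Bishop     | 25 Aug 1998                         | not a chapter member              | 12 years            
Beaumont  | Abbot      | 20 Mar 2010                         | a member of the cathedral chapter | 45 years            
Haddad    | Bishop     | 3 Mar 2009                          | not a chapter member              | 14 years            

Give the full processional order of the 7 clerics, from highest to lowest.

Baptiste, Haddad, Johansson, Vance, Ferreira, Beaumont, Marino

By dignity: Baptiste, Haddad, Johansson, Vance and Ferreira (Bishop); then Beaumont (Abbot); then Marino (Prebendary).
Baptiste, Haddad, Johansson, Vance and Ferreira are each not a chapter member, so the next rule applies.
Among Baptiste, Haddad, Johansson, Vance and Ferreira, by years in holy orders (lower first): Baptiste (12 years) before Haddad, Johansson and Vance (14 years) before Ferreira (33 years).
Haddad, Johansson and Vance all have date of consecration or institution 3 Mar 2009, so the next rule applies.
Among Haddad, Johansson and Vance, alphabetically by surname: Haddad before Johansson before Vance.
Full order: Baptiste, Haddad, Johansson, Vance, Ferreira, Beaumont, Marino.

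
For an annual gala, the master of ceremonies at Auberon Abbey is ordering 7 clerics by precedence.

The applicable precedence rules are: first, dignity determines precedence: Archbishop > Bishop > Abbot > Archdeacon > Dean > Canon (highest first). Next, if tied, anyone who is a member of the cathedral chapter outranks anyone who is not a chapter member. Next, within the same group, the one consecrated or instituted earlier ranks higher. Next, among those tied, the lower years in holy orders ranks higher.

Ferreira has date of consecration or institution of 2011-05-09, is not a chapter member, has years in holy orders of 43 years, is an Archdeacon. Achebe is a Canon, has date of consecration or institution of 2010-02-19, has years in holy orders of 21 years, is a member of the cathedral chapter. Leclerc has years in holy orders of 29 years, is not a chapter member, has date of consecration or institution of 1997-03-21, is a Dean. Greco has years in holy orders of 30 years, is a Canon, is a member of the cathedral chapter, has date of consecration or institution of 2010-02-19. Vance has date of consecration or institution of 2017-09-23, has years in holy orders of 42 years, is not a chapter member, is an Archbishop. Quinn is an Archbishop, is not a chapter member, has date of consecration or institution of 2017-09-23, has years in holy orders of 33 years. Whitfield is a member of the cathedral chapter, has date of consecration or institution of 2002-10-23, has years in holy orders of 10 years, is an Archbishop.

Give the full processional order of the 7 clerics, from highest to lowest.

Whitfield, Quinn, Vance, Ferreira, Leclerc, Achebe, Greco

By dignity: Whitfield, Quinn and Vance (Archbishop); then Ferreira (Archdeacon); then Leclerc (Dean); then Achebe and Greco (Canon).
Among Whitfield, Quinn and Vance, a member of the cathedral chapter before not a chapter member: Whitfield (a member of the cathedral chapter) before Quinn and Vance (not a chapter member).
Quinn and Vance both have date of consecration or institution 2017-09-23, so the next rule applies.
Among Quinn and Vance, by years in holy orders (lower first): Quinn (33 years) before Vance (42 years).
Achebe and Greco are each a member of the cathedral chapter, so the next rule applies.
Achebe and Greco both have date of consecration or institution 2010-02-19, so the next rule applies.
Among Achebe and Greco, by years in holy orders (lower first): Achebe (21 years) before Greco (30 years).
Full order: Whitfield, Quinn, Vance, Ferreira, Leclerc, Achebe, Greco.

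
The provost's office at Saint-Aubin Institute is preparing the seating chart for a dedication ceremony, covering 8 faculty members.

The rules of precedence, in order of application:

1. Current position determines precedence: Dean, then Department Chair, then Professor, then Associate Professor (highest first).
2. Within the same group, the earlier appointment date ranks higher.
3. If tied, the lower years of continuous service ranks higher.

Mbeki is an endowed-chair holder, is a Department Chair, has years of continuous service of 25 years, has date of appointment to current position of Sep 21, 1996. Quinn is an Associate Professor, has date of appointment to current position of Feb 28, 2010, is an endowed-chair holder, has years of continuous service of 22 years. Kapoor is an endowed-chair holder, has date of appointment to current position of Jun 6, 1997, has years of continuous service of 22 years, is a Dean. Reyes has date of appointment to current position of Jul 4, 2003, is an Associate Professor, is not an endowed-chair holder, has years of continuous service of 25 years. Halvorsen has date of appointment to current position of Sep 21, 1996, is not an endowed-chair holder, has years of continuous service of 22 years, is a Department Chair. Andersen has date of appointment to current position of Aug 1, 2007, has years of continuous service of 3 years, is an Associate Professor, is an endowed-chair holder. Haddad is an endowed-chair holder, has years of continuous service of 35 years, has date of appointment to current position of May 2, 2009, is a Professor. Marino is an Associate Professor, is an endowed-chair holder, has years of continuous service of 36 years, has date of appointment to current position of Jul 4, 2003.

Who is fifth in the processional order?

Reyes

By current position: Kapoor (Dean); then Halvorsen and Mbeki (Department Chair); then Haddad (Professor); then Reyes, Marino, Andersen and Quinn (Associate Professor).
Halvorsen and Mbeki both have date of appointment to current position Sep 21, 1996, so the next rule applies.
Among Halvorsen and Mbeki, by years of continuous service (lower first): Halvorsen (22 years) before Mbeki (25 years).
Among Reyes, Marino, Andersen and Quinn, by date of appointment to current position (earlier first): Reyes and Marino (Jul 4, 2003) before Andersen (Aug 1, 2007) before Quinn (Feb 28, 2010).
Among Reyes and Marino, by years of continuous service (lower first): Reyes (25 years) before Marino (36 years).
Order: Kapoor, Halvorsen, Mbeki, Haddad, Reyes, Marino, Andersen, Quinn.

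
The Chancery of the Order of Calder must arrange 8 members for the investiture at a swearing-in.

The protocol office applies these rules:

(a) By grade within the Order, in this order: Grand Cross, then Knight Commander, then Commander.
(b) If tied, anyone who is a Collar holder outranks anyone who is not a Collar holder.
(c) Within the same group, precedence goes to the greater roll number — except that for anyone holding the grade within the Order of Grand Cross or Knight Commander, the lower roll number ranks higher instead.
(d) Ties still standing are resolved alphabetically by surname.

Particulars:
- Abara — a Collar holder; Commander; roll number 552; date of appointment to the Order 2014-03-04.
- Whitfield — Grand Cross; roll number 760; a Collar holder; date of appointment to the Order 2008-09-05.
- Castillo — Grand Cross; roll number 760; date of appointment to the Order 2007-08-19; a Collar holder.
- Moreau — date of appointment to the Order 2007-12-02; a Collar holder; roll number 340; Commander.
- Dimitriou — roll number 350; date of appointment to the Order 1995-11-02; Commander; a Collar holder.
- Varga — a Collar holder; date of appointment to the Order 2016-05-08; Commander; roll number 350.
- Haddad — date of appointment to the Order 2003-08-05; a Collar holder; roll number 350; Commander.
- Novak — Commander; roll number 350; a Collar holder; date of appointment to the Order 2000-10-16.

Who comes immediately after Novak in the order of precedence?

Varga

By grade within the Order: Castillo and Whitfield (Grand Cross); then Abara, Dimitriou, Haddad, Novak, Varga and Moreau (Commander).
Castillo and Whitfield are each a Collar holder, so the next rule applies.
Castillo and Whitfield both have roll number 760, so the next rule applies.
Among Castillo and Whitfield, alphabetically by surname: Castillo before Whitfield.
Abara, Dimitriou, Haddad, Novak, Varga and Moreau are each a Collar holder, so the next rule applies.
Among Abara, Dimitriou, Haddad, Novak, Varga and Moreau, by roll number (higher first): Abara (552) before Dimitriou, Haddad, Novak and Varga (350) before Moreau (340).
Among Dimitriou, Haddad, Novak and Varga, alphabetically by surname: Dimitriou before Haddad before Novak before Varga.
Order: Castillo, Whitfield, Abara, Dimitriou, Haddad, Novak, Varga, Moreau.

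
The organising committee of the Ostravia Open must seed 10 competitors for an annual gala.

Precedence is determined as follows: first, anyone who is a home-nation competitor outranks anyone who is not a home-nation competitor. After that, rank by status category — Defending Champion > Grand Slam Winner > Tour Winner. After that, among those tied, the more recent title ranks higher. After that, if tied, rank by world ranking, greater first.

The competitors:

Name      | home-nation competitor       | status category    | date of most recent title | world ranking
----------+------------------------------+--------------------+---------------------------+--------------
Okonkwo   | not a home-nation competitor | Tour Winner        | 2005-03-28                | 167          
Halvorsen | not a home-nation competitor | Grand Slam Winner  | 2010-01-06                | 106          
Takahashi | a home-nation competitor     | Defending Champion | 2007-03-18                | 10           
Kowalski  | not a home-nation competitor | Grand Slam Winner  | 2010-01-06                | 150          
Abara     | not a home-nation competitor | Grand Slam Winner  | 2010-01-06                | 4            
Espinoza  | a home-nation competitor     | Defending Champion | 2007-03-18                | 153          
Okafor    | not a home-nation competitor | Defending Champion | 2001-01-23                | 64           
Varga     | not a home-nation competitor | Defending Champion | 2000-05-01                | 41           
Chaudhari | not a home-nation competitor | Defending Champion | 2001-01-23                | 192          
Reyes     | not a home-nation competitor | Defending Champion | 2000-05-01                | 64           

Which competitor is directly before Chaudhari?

Takahashi

By the first rule: Espinoza and Takahashi (both a home-nation competitor); then Chaudhari, Okafor, Reyes, Varga, Kowalski, Halvorsen, Abara and Okonkwo (each not a home-nation competitor).
Espinoza and Takahashi are each Defending Champion, so the next rule applies.
Espinoza and Takahashi both have date of most recent title 2007-03-18, so the next rule applies.
Among Espinoza and Takahashi, by world ranking (higher first): Espinoza (153) before Takahashi (10).
Among Chaudhari, Okafor, Reyes, Varga, Kowalski, Halvorsen, Abara and Okonkwo, by status category: Chaudhari, Okafor, Reyes and Varga (Defending Champion) before Kowalski, Halvorsen and Abara (Grand Slam Winner) before Okonkwo (Tour Winner).
Among Chaudhari, Okafor, Reyes and Varga, by date of most recent title (later first): Chaudhari and Okafor (2001-01-23) before Reyes and Varga (2000-05-01).
Among Chaudhari and Okafor, by world ranking (higher first): Chaudhari (192) before Okafor (64).
Among Reyes and Varga, by world ranking (higher first): Reyes (64) before Varga (41).
Kowalski, Halvorsen and Abara all have date of most recent title 2010-01-06, so the next rule applies.
Among Kowalski, Halvorsen and Abara, by world ranking (higher first): Kowalski (150) before Halvorsen (106) before Abara (4).
Order: Espinoza, Takahashi, Chaudhari, Okafor, Reyes, Varga, Kowalski, Halvorsen, Abara, Okonkwo.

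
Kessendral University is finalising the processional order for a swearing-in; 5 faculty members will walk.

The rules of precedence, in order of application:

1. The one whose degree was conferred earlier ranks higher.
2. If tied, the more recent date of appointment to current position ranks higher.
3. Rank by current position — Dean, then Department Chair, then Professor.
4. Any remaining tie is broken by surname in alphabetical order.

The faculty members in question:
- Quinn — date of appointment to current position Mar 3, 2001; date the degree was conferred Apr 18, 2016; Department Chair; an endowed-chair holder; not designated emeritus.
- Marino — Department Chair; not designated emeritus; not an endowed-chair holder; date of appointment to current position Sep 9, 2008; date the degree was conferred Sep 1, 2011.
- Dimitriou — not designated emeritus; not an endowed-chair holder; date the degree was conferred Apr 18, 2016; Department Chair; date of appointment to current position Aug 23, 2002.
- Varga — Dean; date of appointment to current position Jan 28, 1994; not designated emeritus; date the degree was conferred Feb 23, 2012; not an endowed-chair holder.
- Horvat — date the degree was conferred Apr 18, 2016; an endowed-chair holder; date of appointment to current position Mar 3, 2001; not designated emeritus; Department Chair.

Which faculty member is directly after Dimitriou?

By date the degree was conferred (earlier first): Marino (Sep 1, 2011); then Varga (Feb 23, 2012); then Dimitriou, Horvat and Quinn (each Apr 18, 2016).
Among Dimitriou, Horvat and Quinn, by date of appointment to current position (later first): Dimitriou (Aug 23, 2002) before Horvat and Quinn (Mar 3, 2001).
Horvat and Quinn are each Department Chair, so the next rule applies.
Among Horvat and Quinn, alphabetically by surname: Horvat before Quinn.
Order: Marino, Varga, Dimitriou, Horvat, Quinn.

Horvat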